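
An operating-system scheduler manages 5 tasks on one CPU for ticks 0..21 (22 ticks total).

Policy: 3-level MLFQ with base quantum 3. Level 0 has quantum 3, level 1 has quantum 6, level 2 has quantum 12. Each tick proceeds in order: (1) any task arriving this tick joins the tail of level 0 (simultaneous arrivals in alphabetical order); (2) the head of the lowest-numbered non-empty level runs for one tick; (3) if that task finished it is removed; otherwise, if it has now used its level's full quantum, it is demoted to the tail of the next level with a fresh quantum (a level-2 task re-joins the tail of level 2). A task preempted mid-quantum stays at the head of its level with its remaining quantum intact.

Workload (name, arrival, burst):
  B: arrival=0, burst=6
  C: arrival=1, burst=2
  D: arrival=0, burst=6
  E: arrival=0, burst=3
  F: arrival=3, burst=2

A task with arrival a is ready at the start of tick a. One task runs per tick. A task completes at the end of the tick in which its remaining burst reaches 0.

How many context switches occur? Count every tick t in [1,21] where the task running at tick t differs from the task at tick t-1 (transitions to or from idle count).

context switches = 7

t=0: L0/L1/L2 = BDE/-/- → run B
t=1: L0/L1/L2 = BDEC/-/- → run B
t=2: L0/L1/L2 = BDEC/-/- → run B
t=3: L0/L1/L2 = DECF/B/- → run D
t=4: L0/L1/L2 = DECF/B/- → run D
t=5: L0/L1/L2 = DECF/B/- → run D
t=6: L0/L1/L2 = ECF/BD/- → run E
t=7: L0/L1/L2 = ECF/BD/- → run E
t=8: L0/L1/L2 = ECF/BD/- → run E
t=9: L0/L1/L2 = CF/BD/- → run C
t=10: L0/L1/L2 = CF/BD/- → run C
t=11: L0/L1/L2 = F/BD/- → run F
t=12: L0/L1/L2 = F/BD/- → run F
t=13: L0/L1/L2 = -/BD/- → run B
t=14: L0/L1/L2 = -/BD/- → run B
t=15: L0/L1/L2 = -/BD/- → run B
t=16: L0/L1/L2 = -/D/- → run D
t=17: L0/L1/L2 = -/D/- → run D
t=18: L0/L1/L2 = -/D/- → run D
t=19: (idle)
t=20: (idle)
t=21: (idle)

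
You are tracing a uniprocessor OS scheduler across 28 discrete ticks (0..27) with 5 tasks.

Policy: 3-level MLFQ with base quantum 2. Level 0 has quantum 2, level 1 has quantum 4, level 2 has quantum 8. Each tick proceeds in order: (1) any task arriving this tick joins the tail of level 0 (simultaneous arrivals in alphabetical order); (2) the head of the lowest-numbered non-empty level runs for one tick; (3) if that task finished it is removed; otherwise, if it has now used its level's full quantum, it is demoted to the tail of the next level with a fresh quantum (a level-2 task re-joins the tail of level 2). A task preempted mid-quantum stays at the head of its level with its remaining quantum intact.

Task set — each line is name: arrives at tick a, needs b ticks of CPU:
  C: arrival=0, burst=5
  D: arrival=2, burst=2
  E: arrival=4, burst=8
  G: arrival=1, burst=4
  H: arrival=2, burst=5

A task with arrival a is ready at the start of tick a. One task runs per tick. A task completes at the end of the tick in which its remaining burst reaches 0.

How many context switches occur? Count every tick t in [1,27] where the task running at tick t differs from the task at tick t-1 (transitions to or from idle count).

context switches = 9

t=0: L0/L1/L2 = C/-/- → run C
t=1: L0/L1/L2 = CG/-/- → run C
t=2: L0/L1/L2 = GDH/C/- → run G
t=3: L0/L1/L2 = GDH/C/- → run G
t=4: L0/L1/L2 = DHE/CG/- → run D
t=5: L0/L1/L2 = DHE/CG/- → run D
t=6: L0/L1/L2 = HE/CG/- → run H
t=7: L0/L1/L2 = HE/CG/- → run H
t=8: L0/L1/L2 = E/CGH/- → run E
t=9: L0/L1/L2 = E/CGH/- → run E
t=10: L0/L1/L2 = -/CGHE/- → run C
t=11: L0/L1/L2 = -/CGHE/- → run C
t=12: L0/L1/L2 = -/CGHE/- → run C
t=13: L0/L1/L2 = -/GHE/- → run G
t=14: L0/L1/L2 = -/GHE/- → run G
t=15: L0/L1/L2 = -/HE/- → run H
t=16: L0/L1/L2 = -/HE/- → run H
t=17: L0/L1/L2 = -/HE/- → run H
t=18: L0/L1/L2 = -/E/- → run E
t=19: L0/L1/L2 = -/E/- → run E
t=20: L0/L1/L2 = -/E/- → run E
t=21: L0/L1/L2 = -/E/- → run E
t=22: L0/L1/L2 = -/-/E → run E
t=23: L0/L1/L2 = -/-/E → run E
t=24: (idle)
t=25: (idle)
t=26: (idle)
t=27: (idle)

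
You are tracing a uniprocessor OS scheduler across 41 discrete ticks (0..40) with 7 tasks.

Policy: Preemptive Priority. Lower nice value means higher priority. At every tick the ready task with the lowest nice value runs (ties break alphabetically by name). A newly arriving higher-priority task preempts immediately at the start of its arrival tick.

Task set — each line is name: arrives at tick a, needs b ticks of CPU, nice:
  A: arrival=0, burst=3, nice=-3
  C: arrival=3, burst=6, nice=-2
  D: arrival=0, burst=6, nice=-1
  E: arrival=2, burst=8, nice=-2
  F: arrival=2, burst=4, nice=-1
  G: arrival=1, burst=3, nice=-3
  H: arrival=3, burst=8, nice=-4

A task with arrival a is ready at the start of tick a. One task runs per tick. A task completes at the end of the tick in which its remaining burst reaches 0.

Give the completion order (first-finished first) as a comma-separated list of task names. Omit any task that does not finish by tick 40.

completion order = A, H, G, C, E, D, F

t=0: ready={A,D} → run A
t=1: ready={A,D,G} → run A
t=2: ready={A,D,E,F,G} → run A
t=3: ready={C,D,E,F,G,H} → run H
t=4: ready={C,D,E,F,G,H} → run H
t=5: ready={C,D,E,F,G,H} → run H
t=6: ready={C,D,E,F,G,H} → run H
t=7: ready={C,D,E,F,G,H} → run H
t=8: ready={C,D,E,F,G,H} → run H
t=9: ready={C,D,E,F,G,H} → run H
t=10: ready={C,D,E,F,G,H} → run H
t=11: ready={C,D,E,F,G} → run G
t=12: ready={C,D,E,F,G} → run G
t=13: ready={C,D,E,F,G} → run G
t=14: ready={C,D,E,F} → run C
t=15: ready={C,D,E,F} → run C
t=16: ready={C,D,E,F} → run C
t=17: ready={C,D,E,F} → run C
t=18: ready={C,D,E,F} → run C
t=19: ready={C,D,E,F} → run C
t=20: ready={D,E,F} → run E
t=21: ready={D,E,F} → run E
t=22: ready={D,E,F} → run E
t=23: ready={D,E,F} → run E
t=24: ready={D,E,F} → run E
t=25: ready={D,E,F} → run E
t=26: ready={D,E,F} → run E
t=27: ready={D,E,F} → run E
t=28: ready={D,F} → run D
t=29: ready={D,F} → run D
t=30: ready={D,F} → run D
t=31: ready={D,F} → run D
t=32: ready={D,F} → run D
t=33: ready={D,F} → run D
t=34: ready={F} → run F
t=35: ready={F} → run F
t=36: ready={F} → run F
t=37: ready={F} → run F
t=38: (idle)
t=39: (idle)
t=40: (idle)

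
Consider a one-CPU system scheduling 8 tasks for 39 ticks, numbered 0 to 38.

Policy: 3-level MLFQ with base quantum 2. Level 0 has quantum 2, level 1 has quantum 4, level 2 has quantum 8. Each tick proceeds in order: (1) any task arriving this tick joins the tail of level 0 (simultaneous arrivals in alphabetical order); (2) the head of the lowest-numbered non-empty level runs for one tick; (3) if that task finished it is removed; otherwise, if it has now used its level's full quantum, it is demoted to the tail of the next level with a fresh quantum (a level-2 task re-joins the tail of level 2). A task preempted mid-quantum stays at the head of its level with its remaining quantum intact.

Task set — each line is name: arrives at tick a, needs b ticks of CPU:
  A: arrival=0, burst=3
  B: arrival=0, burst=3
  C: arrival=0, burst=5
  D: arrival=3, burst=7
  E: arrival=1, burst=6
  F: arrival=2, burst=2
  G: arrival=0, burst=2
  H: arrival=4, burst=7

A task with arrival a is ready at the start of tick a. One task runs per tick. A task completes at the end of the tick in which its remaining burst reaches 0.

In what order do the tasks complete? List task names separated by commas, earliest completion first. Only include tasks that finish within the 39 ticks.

completion order = G, F, A, B, C, E, D, H

t=0: L0/L1/L2 = ABCG/-/- → run A
t=1: L0/L1/L2 = ABCGE/-/- → run A
t=2: L0/L1/L2 = BCGEF/A/- → run B
t=3: L0/L1/L2 = BCGEFD/A/- → run B
t=4: L0/L1/L2 = CGEFDH/AB/- → run C
t=5: L0/L1/L2 = CGEFDH/AB/- → run C
t=6: L0/L1/L2 = GEFDH/ABC/- → run G
t=7: L0/L1/L2 = GEFDH/ABC/- → run G
t=8: L0/L1/L2 = EFDH/ABC/- → run E
t=9: L0/L1/L2 = EFDH/ABC/- → run E
t=10: L0/L1/L2 = FDH/ABCE/- → run F
t=11: L0/L1/L2 = FDH/ABCE/- → run F
t=12: L0/L1/L2 = DH/ABCE/- → run D
t=13: L0/L1/L2 = DH/ABCE/- → run D
t=14: L0/L1/L2 = H/ABCED/- → run H
t=15: L0/L1/L2 = H/ABCED/- → run H
t=16: L0/L1/L2 = -/ABCEDH/- → run A
t=17: L0/L1/L2 = -/BCEDH/- → run B
t=18: L0/L1/L2 = -/CEDH/- → run C
t=19: L0/L1/L2 = -/CEDH/- → run C
t=20: L0/L1/L2 = -/CEDH/- → run C
t=21: L0/L1/L2 = -/EDH/- → run E
t=22: L0/L1/L2 = -/EDH/- → run E
t=23: L0/L1/L2 = -/EDH/- → run E
t=24: L0/L1/L2 = -/EDH/- → run E
t=25: L0/L1/L2 = -/DH/- → run D
t=26: L0/L1/L2 = -/DH/- → run D
t=27: L0/L1/L2 = -/DH/- → run D
t=28: L0/L1/L2 = -/DH/- → run D
t=29: L0/L1/L2 = -/H/D → run H
t=30: L0/L1/L2 = -/H/D → run H
t=31: L0/L1/L2 = -/H/D → run H
t=32: L0/L1/L2 = -/H/D → run H
t=33: L0/L1/L2 = -/-/DH → run D
t=34: L0/L1/L2 = -/-/H → run H
t=35: (idle)
t=36: (idle)
t=37: (idle)
t=38: (idle)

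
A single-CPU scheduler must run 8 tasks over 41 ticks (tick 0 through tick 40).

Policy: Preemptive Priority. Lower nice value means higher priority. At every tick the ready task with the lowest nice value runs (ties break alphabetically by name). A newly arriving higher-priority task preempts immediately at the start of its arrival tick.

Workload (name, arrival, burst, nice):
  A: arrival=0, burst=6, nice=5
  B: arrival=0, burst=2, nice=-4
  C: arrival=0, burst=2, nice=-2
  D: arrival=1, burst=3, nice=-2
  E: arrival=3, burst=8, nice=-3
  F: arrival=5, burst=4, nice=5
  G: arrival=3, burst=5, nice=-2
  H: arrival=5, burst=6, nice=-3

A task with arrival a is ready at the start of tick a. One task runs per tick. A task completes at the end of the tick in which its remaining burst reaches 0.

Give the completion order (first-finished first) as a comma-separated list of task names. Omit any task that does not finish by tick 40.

completion order = B, E, H, C, D, G, A, F

t=0: ready={A,B,C} → run B
t=1: ready={A,B,C,D} → run B
t=2: ready={A,C,D} → run C
t=3: ready={A,C,D,E,G} → run E
t=4: ready={A,C,D,E,G} → run E
t=5: ready={A,C,D,E,F,G,H} → run E
t=6: ready={A,C,D,E,F,G,H} → run E
t=7: ready={A,C,D,E,F,G,H} → run E
t=8: ready={A,C,D,E,F,G,H} → run E
t=9: ready={A,C,D,E,F,G,H} → run E
t=10: ready={A,C,D,E,F,G,H} → run E
t=11: ready={A,C,D,F,G,H} → run H
t=12: ready={A,C,D,F,G,H} → run H
t=13: ready={A,C,D,F,G,H} → run H
t=14: ready={A,C,D,F,G,H} → run H
t=15: ready={A,C,D,F,G,H} → run H
t=16: ready={A,C,D,F,G,H} → run H
t=17: ready={A,C,D,F,G} → run C
t=18: ready={A,D,F,G} → run D
t=19: ready={A,D,F,G} → run D
t=20: ready={A,D,F,G} → run D
t=21: ready={A,F,G} → run G
t=22: ready={A,F,G} → run G
t=23: ready={A,F,G} → run G
t=24: ready={A,F,G} → run G
t=25: ready={A,F,G} → run G
t=26: ready={A,F} → run A
t=27: ready={A,F} → run A
t=28: ready={A,F} → run A
t=29: ready={A,F} → run A
t=30: ready={A,F} → run A
t=31: ready={A,F} → run A
t=32: ready={F} → run F
t=33: ready={F} → run F
t=34: ready={F} → run F
t=35: ready={F} → run F
t=36: (idle)
t=37: (idle)
t=38: (idle)
t=39: (idle)
t=40: (idle)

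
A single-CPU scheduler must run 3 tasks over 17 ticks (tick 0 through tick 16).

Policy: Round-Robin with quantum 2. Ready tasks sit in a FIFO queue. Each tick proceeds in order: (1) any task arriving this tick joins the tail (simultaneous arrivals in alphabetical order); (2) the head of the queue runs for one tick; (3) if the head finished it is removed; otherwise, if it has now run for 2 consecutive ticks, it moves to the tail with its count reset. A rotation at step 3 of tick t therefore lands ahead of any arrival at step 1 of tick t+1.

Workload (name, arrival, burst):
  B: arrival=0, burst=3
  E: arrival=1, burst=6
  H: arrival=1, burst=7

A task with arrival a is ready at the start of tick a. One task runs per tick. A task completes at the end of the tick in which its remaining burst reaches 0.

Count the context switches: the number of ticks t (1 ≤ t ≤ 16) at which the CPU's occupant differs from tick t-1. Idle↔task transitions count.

t=0: queue=[B] q_used=0 → run B
t=1: queue=[B,E,H] q_used=1 → run B
t=2: queue=[E,H,B] q_used=0 → run E
t=3: queue=[E,H,B] q_used=1 → run E
t=4: queue=[H,B,E] q_used=0 → run H
t=5: queue=[H,B,E] q_used=1 → run H
t=6: queue=[B,E,H] q_used=0 → run B
t=7: queue=[E,H] q_used=0 → run E
t=8: queue=[E,H] q_used=1 → run E
t=9: queue=[H,E] q_used=0 → run H
t=10: queue=[H,E] q_used=1 → run H
t=11: queue=[E,H] q_used=0 → run E
t=12: queue=[E,H] q_used=1 → run E
t=13: queue=[H] q_used=0 → run H
t=14: queue=[H] q_used=1 → run H
t=15: queue=[H] q_used=0 → run H
t=16: (idle)

context switches = 8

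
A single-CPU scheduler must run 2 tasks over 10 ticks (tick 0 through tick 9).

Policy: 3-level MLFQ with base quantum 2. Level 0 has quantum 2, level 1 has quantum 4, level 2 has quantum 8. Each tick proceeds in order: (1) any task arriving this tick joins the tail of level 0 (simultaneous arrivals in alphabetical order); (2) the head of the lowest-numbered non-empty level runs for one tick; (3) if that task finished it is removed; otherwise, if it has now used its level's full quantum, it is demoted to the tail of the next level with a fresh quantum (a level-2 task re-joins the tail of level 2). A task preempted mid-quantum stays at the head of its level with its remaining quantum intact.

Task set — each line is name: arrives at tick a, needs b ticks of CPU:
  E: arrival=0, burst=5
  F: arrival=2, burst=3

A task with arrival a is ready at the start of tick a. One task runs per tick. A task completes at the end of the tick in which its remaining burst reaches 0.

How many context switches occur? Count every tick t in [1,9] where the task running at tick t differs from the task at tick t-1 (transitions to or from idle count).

context switches = 4

t=0: L0/L1/L2 = E/-/- → run E
t=1: L0/L1/L2 = E/-/- → run E
t=2: L0/L1/L2 = F/E/- → run F
t=3: L0/L1/L2 = F/E/- → run F
t=4: L0/L1/L2 = -/EF/- → run E
t=5: L0/L1/L2 = -/EF/- → run E
t=6: L0/L1/L2 = -/EF/- → run E
t=7: L0/L1/L2 = -/F/- → run F
t=8: (idle)
t=9: (idle)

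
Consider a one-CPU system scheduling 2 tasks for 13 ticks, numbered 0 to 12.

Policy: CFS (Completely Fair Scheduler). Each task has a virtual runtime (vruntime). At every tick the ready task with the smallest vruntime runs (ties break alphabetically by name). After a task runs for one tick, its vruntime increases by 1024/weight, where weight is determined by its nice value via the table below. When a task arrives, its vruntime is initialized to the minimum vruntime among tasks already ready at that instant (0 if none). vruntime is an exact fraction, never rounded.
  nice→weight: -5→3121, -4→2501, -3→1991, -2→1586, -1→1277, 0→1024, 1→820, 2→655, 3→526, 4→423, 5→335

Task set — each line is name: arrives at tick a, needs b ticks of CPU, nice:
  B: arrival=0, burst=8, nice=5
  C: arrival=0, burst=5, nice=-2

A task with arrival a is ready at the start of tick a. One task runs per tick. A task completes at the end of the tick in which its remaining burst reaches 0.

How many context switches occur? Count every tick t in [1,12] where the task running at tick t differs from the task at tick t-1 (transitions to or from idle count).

context switches = 2

t=0: vr[B=0 C=0] → run B
t=1: vr[B=1024/335 C=0] → run C
t=2: vr[B=1024/335 C=512/793] → run C
t=3: vr[B=1024/335 C=1024/793] → run C
t=4: vr[B=1024/335 C=1536/793] → run C
t=5: vr[B=1024/335 C=2048/793] → run C
t=6: vr[B=1024/335] → run B
t=7: vr[B=2048/335] → run B
t=8: vr[B=3072/335] → run B
t=9: vr[B=4096/335] → run B
t=10: vr[B=1024/67] → run B
t=11: vr[B=6144/335] → run B
t=12: vr[B=7168/335] → run B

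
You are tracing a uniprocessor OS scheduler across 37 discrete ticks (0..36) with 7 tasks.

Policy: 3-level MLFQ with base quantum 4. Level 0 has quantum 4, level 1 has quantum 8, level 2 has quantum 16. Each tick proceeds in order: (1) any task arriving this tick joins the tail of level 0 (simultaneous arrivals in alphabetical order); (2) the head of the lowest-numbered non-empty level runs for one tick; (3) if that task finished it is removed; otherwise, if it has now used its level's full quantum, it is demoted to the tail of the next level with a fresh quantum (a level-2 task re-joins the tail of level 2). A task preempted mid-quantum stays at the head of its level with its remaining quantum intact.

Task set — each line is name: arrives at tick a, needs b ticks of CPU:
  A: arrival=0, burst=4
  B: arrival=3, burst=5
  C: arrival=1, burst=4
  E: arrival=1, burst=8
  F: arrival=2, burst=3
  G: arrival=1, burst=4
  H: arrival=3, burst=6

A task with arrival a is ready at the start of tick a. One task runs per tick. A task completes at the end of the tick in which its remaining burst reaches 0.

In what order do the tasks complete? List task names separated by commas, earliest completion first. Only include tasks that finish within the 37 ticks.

completion order = A, C, G, F, E, B, H

t=0: L0/L1/L2 = A/-/- → run A
t=1: L0/L1/L2 = ACEG/-/- → run A
t=2: L0/L1/L2 = ACEGF/-/- → run A
t=3: L0/L1/L2 = ACEGFBH/-/- → run A
t=4: L0/L1/L2 = CEGFBH/-/- → run C
t=5: L0/L1/L2 = CEGFBH/-/- → run C
t=6: L0/L1/L2 = CEGFBH/-/- → run C
t=7: L0/L1/L2 = CEGFBH/-/- → run C
t=8: L0/L1/L2 = EGFBH/-/- → run E
t=9: L0/L1/L2 = EGFBH/-/- → run E
t=10: L0/L1/L2 = EGFBH/-/- → run E
t=11: L0/L1/L2 = EGFBH/-/- → run E
t=12: L0/L1/L2 = GFBH/E/- → run G
t=13: L0/L1/L2 = GFBH/E/- → run G
t=14: L0/L1/L2 = GFBH/E/- → run G
t=15: L0/L1/L2 = GFBH/E/- → run G
t=16: L0/L1/L2 = FBH/E/- → run F
t=17: L0/L1/L2 = FBH/E/- → run F
t=18: L0/L1/L2 = FBH/E/- → run F
t=19: L0/L1/L2 = BH/E/- → run B
t=20: L0/L1/L2 = BH/E/- → run B
t=21: L0/L1/L2 = BH/E/- → run B
t=22: L0/L1/L2 = BH/E/- → run B
t=23: L0/L1/L2 = H/EB/- → run H
t=24: L0/L1/L2 = H/EB/- → run H
t=25: L0/L1/L2 = H/EB/- → run H
t=26: L0/L1/L2 = H/EB/- → run H
t=27: L0/L1/L2 = -/EBH/- → run E
t=28: L0/L1/L2 = -/EBH/- → run E
t=29: L0/L1/L2 = -/EBH/- → run E
t=30: L0/L1/L2 = -/EBH/- → run E
t=31: L0/L1/L2 = -/BH/- → run B
t=32: L0/L1/L2 = -/H/- → run H
t=33: L0/L1/L2 = -/H/- → run H
t=34: (idle)
t=35: (idle)
t=36: (idle)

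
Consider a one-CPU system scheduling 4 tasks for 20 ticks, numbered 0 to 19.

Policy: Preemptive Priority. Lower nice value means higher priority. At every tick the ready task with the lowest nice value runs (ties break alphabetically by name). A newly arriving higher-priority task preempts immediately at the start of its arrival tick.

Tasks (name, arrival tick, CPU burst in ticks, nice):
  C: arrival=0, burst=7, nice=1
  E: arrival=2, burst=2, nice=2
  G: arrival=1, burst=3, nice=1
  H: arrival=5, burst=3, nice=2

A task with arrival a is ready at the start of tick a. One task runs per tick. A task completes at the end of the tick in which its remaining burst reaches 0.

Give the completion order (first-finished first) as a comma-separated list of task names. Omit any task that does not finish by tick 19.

t=0: ready={C} → run C
t=1: ready={C,G} → run C
t=2: ready={C,E,G} → run C
t=3: ready={C,E,G} → run C
t=4: ready={C,E,G} → run C
t=5: ready={C,E,G,H} → run C
t=6: ready={C,E,G,H} → run C
t=7: ready={E,G,H} → run G
t=8: ready={E,G,H} → run G
t=9: ready={E,G,H} → run G
t=10: ready={E,H} → run E
t=11: ready={E,H} → run E
t=12: ready={H} → run H
t=13: ready={H} → run H
t=14: ready={H} → run H
t=15: (idle)
t=16: (idle)
t=17: (idle)
t=18: (idle)
t=19: (idle)

completion order = C, G, E, H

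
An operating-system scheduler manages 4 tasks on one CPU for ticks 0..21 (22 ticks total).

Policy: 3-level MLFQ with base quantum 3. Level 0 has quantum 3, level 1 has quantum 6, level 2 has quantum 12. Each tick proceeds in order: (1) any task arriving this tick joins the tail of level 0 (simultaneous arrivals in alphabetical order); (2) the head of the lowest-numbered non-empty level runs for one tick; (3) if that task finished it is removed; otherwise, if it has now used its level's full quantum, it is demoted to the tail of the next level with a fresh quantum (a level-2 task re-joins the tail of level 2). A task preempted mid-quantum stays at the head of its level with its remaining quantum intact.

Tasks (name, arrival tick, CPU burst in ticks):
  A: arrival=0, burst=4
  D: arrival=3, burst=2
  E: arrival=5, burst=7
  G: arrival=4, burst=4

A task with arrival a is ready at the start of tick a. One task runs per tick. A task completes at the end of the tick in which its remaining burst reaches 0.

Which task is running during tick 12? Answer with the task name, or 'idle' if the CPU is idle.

t=0: L0/L1/L2 = A/-/- → run A
t=1: L0/L1/L2 = A/-/- → run A
t=2: L0/L1/L2 = A/-/- → run A
t=3: L0/L1/L2 = D/A/- → run D
t=4: L0/L1/L2 = DG/A/- → run D
t=5: L0/L1/L2 = GE/A/- → run G
t=6: L0/L1/L2 = GE/A/- → run G
t=7: L0/L1/L2 = GE/A/- → run G
t=8: L0/L1/L2 = E/AG/- → run E
t=9: L0/L1/L2 = E/AG/- → run E
t=10: L0/L1/L2 = E/AG/- → run E
t=11: L0/L1/L2 = -/AGE/- → run A
t=12: L0/L1/L2 = -/GE/- → run G
t=13: L0/L1/L2 = -/E/- → run E
t=14: L0/L1/L2 = -/E/- → run E
t=15: L0/L1/L2 = -/E/- → run E
t=16: L0/L1/L2 = -/E/- → run E
t=17: (idle)
t=18: (idle)
t=19: (idle)
t=20: (idle)
t=21: (idle)

running at tick 12 = G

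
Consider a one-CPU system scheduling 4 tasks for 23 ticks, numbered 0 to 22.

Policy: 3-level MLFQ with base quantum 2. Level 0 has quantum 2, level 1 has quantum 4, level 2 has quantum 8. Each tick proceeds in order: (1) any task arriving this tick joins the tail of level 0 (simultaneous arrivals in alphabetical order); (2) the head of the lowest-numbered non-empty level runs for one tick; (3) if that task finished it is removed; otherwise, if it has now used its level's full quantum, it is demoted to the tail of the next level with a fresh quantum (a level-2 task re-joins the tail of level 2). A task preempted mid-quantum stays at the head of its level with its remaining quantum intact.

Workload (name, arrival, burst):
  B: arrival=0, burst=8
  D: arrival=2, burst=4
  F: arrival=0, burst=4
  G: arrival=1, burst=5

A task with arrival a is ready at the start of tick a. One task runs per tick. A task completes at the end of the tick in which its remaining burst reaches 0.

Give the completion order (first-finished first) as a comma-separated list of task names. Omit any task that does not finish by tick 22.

t=0: L0/L1/L2 = BF/-/- → run B
t=1: L0/L1/L2 = BFG/-/- → run B
t=2: L0/L1/L2 = FGD/B/- → run F
t=3: L0/L1/L2 = FGD/B/- → run F
t=4: L0/L1/L2 = GD/BF/- → run G
t=5: L0/L1/L2 = GD/BF/- → run G
t=6: L0/L1/L2 = D/BFG/- → run D
t=7: L0/L1/L2 = D/BFG/- → run D
t=8: L0/L1/L2 = -/BFGD/- → run B
t=9: L0/L1/L2 = -/BFGD/- → run B
t=10: L0/L1/L2 = -/BFGD/- → run B
t=11: L0/L1/L2 = -/BFGD/- → run B
t=12: L0/L1/L2 = -/FGD/B → run F
t=13: L0/L1/L2 = -/FGD/B → run F
t=14: L0/L1/L2 = -/GD/B → run G
t=15: L0/L1/L2 = -/GD/B → run G
t=16: L0/L1/L2 = -/GD/B → run G
t=17: L0/L1/L2 = -/D/B → run D
t=18: L0/L1/L2 = -/D/B → run D
t=19: L0/L1/L2 = -/-/B → run B
t=20: L0/L1/L2 = -/-/B → run B
t=21: (idle)
t=22: (idle)

completion order = F, G, D, B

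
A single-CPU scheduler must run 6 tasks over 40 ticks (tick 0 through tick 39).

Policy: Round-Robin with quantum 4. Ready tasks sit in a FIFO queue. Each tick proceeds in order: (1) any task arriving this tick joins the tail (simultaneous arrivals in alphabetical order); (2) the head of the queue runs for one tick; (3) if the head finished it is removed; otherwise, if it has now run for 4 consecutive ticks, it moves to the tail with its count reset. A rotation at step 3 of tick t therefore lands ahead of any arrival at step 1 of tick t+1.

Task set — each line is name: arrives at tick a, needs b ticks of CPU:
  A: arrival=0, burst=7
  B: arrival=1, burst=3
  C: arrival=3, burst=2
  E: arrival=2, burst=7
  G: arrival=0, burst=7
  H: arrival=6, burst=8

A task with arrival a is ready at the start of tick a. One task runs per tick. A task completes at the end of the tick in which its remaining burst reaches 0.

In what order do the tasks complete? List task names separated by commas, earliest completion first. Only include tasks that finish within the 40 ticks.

t=0: queue=[A,G] q_used=0 → run A
t=1: queue=[A,G,B] q_used=1 → run A
t=2: queue=[A,G,B,E] q_used=2 → run A
t=3: queue=[A,G,B,E,C] q_used=3 → run A
t=4: queue=[G,B,E,C,A] q_used=0 → run G
t=5: queue=[G,B,E,C,A] q_used=1 → run G
t=6: queue=[G,B,E,C,A,H] q_used=2 → run G
t=7: queue=[G,B,E,C,A,H] q_used=3 → run G
t=8: queue=[B,E,C,A,H,G] q_used=0 → run B
t=9: queue=[B,E,C,A,H,G] q_used=1 → run B
t=10: queue=[B,E,C,A,H,G] q_used=2 → run B
t=11: queue=[E,C,A,H,G] q_used=0 → run E
t=12: queue=[E,C,A,H,G] q_used=1 → run E
t=13: queue=[E,C,A,H,G] q_used=2 → run E
t=14: queue=[E,C,A,H,G] q_used=3 → run E
t=15: queue=[C,A,H,G,E] q_used=0 → run C
t=16: queue=[C,A,H,G,E] q_used=1 → run C
t=17: queue=[A,H,G,E] q_used=0 → run A
t=18: queue=[A,H,G,E] q_used=1 → run A
t=19: queue=[A,H,G,E] q_used=2 → run A
t=20: queue=[H,G,E] q_used=0 → run H
t=21: queue=[H,G,E] q_used=1 → run H
t=22: queue=[H,G,E] q_used=2 → run H
t=23: queue=[H,G,E] q_used=3 → run H
t=24: queue=[G,E,H] q_used=0 → run G
t=25: queue=[G,E,H] q_used=1 → run G
t=26: queue=[G,E,H] q_used=2 → run G
t=27: queue=[E,H] q_used=0 → run E
t=28: queue=[E,H] q_used=1 → run E
t=29: queue=[E,H] q_used=2 → run E
t=30: queue=[H] q_used=0 → run H
t=31: queue=[H] q_used=1 → run H
t=32: queue=[H] q_used=2 → run H
t=33: queue=[H] q_used=3 → run H
t=34: (idle)
t=35: (idle)
t=36: (idle)
t=37: (idle)
t=38: (idle)
t=39: (idle)

completion order = B, C, A, G, E, H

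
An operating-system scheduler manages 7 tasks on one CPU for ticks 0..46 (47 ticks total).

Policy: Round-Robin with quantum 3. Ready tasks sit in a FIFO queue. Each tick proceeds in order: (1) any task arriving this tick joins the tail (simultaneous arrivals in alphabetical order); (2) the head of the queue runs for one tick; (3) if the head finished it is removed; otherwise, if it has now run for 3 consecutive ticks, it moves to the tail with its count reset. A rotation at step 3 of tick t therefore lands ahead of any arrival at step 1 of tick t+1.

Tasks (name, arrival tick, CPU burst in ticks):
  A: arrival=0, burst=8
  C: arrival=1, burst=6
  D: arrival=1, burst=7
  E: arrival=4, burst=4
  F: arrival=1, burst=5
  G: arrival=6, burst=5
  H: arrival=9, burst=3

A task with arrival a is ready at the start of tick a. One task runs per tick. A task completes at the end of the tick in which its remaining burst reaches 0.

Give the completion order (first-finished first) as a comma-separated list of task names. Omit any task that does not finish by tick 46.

completion order = C, H, F, A, E, G, D

t=0: queue=[A] q_used=0 → run A
t=1: queue=[A,C,D,F] q_used=1 → run A
t=2: queue=[A,C,D,F] q_used=2 → run A
t=3: queue=[C,D,F,A] q_used=0 → run C
t=4: queue=[C,D,F,A,E] q_used=1 → run C
t=5: queue=[C,D,F,A,E] q_used=2 → run C
t=6: queue=[D,F,A,E,C,G] q_used=0 → run D
t=7: queue=[D,F,A,E,C,G] q_used=1 → run D
t=8: queue=[D,F,A,E,C,G] q_used=2 → run D
t=9: queue=[F,A,E,C,G,D,H] q_used=0 → run F
t=10: queue=[F,A,E,C,G,D,H] q_used=1 → run F
t=11: queue=[F,A,E,C,G,D,H] q_used=2 → run F
t=12: queue=[A,E,C,G,D,H,F] q_used=0 → run A
t=13: queue=[A,E,C,G,D,H,F] q_used=1 → run A
t=14: queue=[A,E,C,G,D,H,F] q_used=2 → run A
t=15: queue=[E,C,G,D,H,F,A] q_used=0 → run E
t=16: queue=[E,C,G,D,H,F,A] q_used=1 → run E
t=17: queue=[E,C,G,D,H,F,A] q_used=2 → run E
t=18: queue=[C,G,D,H,F,A,E] q_used=0 → run C
t=19: queue=[C,G,D,H,F,A,E] q_used=1 → run C
t=20: queue=[C,G,D,H,F,A,E] q_used=2 → run C
t=21: queue=[G,D,H,F,A,E] q_used=0 → run G
t=22: queue=[G,D,H,F,A,E] q_used=1 → run G
t=23: queue=[G,D,H,F,A,E] q_used=2 → run G
t=24: queue=[D,H,F,A,E,G] q_used=0 → run D
t=25: queue=[D,H,F,A,E,G] q_used=1 → run D
t=26: queue=[D,H,F,A,E,G] q_used=2 → run D
t=27: queue=[H,F,A,E,G,D] q_used=0 → run H
t=28: queue=[H,F,A,E,G,D] q_used=1 → run H
t=29: queue=[H,F,A,E,G,D] q_used=2 → run H
t=30: queue=[F,A,E,G,D] q_used=0 → run F
t=31: queue=[F,A,E,G,D] q_used=1 → run F
t=32: queue=[A,E,G,D] q_used=0 → run A
t=33: queue=[A,E,G,D] q_used=1 → run A
t=34: queue=[E,G,D] q_used=0 → run E
t=35: queue=[G,D] q_used=0 → run G
t=36: queue=[G,D] q_used=1 → run G
t=37: queue=[D] q_used=0 → run D
t=38: (idle)
t=39: (idle)
t=40: (idle)
t=41: (idle)
t=42: (idle)
t=43: (idle)
t=44: (idle)
t=45: (idle)
t=46: (idle)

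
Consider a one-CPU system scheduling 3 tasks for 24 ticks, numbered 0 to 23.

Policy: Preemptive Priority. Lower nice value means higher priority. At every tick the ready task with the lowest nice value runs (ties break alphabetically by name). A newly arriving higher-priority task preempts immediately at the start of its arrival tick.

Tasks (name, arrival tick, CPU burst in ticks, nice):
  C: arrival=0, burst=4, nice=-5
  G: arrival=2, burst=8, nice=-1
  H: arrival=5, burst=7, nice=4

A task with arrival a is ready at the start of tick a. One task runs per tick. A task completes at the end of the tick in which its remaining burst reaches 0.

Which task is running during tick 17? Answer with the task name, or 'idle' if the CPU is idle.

running at tick 17 = H

t=0: ready={C} → run C
t=1: ready={C} → run C
t=2: ready={C,G} → run C
t=3: ready={C,G} → run C
t=4: ready={G} → run G
t=5: ready={G,H} → run G
t=6: ready={G,H} → run G
t=7: ready={G,H} → run G
t=8: ready={G,H} → run G
t=9: ready={G,H} → run G
t=10: ready={G,H} → run G
t=11: ready={G,H} → run G
t=12: ready={H} → run H
t=13: ready={H} → run H
t=14: ready={H} → run H
t=15: ready={H} → run H
t=16: ready={H} → run H
t=17: ready={H} → run H
t=18: ready={H} → run H
t=19: (idle)
t=20: (idle)
t=21: (idle)
t=22: (idle)
t=23: (idle)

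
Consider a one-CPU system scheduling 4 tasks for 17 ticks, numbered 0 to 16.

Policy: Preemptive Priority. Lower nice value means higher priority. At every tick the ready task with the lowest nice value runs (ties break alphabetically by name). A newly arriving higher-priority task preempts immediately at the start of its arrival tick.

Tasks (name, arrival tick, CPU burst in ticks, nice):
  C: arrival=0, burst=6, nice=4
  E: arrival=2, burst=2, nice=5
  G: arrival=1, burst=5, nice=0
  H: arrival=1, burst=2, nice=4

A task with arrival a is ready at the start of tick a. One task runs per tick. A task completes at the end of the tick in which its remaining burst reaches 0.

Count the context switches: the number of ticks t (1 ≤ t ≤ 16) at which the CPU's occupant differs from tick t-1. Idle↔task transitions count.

t=0: ready={C} → run C
t=1: ready={C,G,H} → run G
t=2: ready={C,E,G,H} → run G
t=3: ready={C,E,G,H} → run G
t=4: ready={C,E,G,H} → run G
t=5: ready={C,E,G,H} → run G
t=6: ready={C,E,H} → run C
t=7: ready={C,E,H} → run C
t=8: ready={C,E,H} → run C
t=9: ready={C,E,H} → run C
t=10: ready={C,E,H} → run C
t=11: ready={E,H} → run H
t=12: ready={E,H} → run H
t=13: ready={E} → run E
t=14: ready={E} → run E
t=15: (idle)
t=16: (idle)

context switches = 5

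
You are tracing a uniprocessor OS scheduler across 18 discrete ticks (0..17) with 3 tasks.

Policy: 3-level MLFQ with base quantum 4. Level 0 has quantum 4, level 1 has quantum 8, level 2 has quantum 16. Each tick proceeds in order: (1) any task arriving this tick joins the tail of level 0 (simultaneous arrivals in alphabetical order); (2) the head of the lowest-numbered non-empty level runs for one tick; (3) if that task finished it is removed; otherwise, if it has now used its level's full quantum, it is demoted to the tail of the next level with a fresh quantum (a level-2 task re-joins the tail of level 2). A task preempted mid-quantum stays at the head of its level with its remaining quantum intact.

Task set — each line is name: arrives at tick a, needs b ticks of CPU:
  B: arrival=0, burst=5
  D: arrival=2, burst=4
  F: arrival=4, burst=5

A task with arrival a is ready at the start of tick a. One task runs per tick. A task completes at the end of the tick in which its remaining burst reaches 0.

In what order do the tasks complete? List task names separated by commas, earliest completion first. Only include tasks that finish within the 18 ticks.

completion order = D, B, F

t=0: L0/L1/L2 = B/-/- → run B
t=1: L0/L1/L2 = B/-/- → run B
t=2: L0/L1/L2 = BD/-/- → run B
t=3: L0/L1/L2 = BD/-/- → run B
t=4: L0/L1/L2 = DF/B/- → run D
t=5: L0/L1/L2 = DF/B/- → run D
t=6: L0/L1/L2 = DF/B/- → run D
t=7: L0/L1/L2 = DF/B/- → run D
t=8: L0/L1/L2 = F/B/- → run F
t=9: L0/L1/L2 = F/B/- → run F
t=10: L0/L1/L2 = F/B/- → run F
t=11: L0/L1/L2 = F/B/- → run F
t=12: L0/L1/L2 = -/BF/- → run B
t=13: L0/L1/L2 = -/F/- → run F
t=14: (idle)
t=15: (idle)
t=16: (idle)
t=17: (idle)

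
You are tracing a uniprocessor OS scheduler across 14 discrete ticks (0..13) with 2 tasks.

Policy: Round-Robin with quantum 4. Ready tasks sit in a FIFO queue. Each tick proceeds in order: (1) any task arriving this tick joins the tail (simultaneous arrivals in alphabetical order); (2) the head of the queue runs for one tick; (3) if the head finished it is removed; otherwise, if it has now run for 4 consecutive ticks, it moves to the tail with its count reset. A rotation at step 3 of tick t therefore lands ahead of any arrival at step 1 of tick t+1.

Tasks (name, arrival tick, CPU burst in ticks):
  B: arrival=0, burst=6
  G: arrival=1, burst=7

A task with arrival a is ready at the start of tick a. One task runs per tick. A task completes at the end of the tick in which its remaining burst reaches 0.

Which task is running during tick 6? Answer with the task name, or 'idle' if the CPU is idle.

t=0: queue=[B] q_used=0 → run B
t=1: queue=[B,G] q_used=1 → run B
t=2: queue=[B,G] q_used=2 → run B
t=3: queue=[B,G] q_used=3 → run B
t=4: queue=[G,B] q_used=0 → run G
t=5: queue=[G,B] q_used=1 → run G
t=6: queue=[G,B] q_used=2 → run G
t=7: queue=[G,B] q_used=3 → run G
t=8: queue=[B,G] q_used=0 → run B
t=9: queue=[B,G] q_used=1 → run B
t=10: queue=[G] q_used=0 → run G
t=11: queue=[G] q_used=1 → run G
t=12: queue=[G] q_used=2 → run G
t=13: (idle)

running at tick 6 = G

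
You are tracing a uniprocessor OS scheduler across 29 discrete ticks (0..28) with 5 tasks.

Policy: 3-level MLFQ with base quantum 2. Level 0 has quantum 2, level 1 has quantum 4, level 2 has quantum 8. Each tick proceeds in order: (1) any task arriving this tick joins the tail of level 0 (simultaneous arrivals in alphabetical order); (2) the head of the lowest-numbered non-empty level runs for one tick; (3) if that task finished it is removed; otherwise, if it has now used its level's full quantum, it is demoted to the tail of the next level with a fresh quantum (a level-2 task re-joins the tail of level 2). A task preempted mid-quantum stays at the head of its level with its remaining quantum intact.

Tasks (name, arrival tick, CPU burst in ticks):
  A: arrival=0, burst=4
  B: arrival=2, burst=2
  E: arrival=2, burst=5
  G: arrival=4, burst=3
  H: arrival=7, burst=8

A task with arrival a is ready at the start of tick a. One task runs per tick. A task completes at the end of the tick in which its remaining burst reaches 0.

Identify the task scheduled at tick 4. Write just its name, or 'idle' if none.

running at tick 4 = E

t=0: L0/L1/L2 = A/-/- → run A
t=1: L0/L1/L2 = A/-/- → run A
t=2: L0/L1/L2 = BE/A/- → run B
t=3: L0/L1/L2 = BE/A/- → run B
t=4: L0/L1/L2 = EG/A/- → run E
t=5: L0/L1/L2 = EG/A/- → run E
t=6: L0/L1/L2 = G/AE/- → run G
t=7: L0/L1/L2 = GH/AE/- → run G
t=8: L0/L1/L2 = H/AEG/- → run H
t=9: L0/L1/L2 = H/AEG/- → run H
t=10: L0/L1/L2 = -/AEGH/- → run A
t=11: L0/L1/L2 = -/AEGH/- → run A
t=12: L0/L1/L2 = -/EGH/- → run E
t=13: L0/L1/L2 = -/EGH/- → run E
t=14: L0/L1/L2 = -/EGH/- → run E
t=15: L0/L1/L2 = -/GH/- → run G
t=16: L0/L1/L2 = -/H/- → run H
t=17: L0/L1/L2 = -/H/- → run H
t=18: L0/L1/L2 = -/H/- → run H
t=19: L0/L1/L2 = -/H/- → run H
t=20: L0/L1/L2 = -/-/H → run H
t=21: L0/L1/L2 = -/-/H → run H
t=22: (idle)
t=23: (idle)
t=24: (idle)
t=25: (idle)
t=26: (idle)
t=27: (idle)
t=28: (idle)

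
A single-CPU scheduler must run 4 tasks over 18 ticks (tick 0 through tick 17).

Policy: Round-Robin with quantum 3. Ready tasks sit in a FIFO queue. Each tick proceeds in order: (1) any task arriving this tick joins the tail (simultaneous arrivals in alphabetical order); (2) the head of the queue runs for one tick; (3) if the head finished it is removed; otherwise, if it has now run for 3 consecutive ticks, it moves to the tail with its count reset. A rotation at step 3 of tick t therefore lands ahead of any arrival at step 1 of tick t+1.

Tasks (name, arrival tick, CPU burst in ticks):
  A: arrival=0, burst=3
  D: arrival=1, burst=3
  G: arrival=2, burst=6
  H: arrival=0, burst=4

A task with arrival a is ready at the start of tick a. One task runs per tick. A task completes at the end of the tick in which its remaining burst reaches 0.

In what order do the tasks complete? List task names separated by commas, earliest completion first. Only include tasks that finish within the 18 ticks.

t=0: queue=[A,H] q_used=0 → run A
t=1: queue=[A,H,D] q_used=1 → run A
t=2: queue=[A,H,D,G] q_used=2 → run A
t=3: queue=[H,D,G] q_used=0 → run H
t=4: queue=[H,D,G] q_used=1 → run H
t=5: queue=[H,D,G] q_used=2 → run H
t=6: queue=[D,G,H] q_used=0 → run D
t=7: queue=[D,G,H] q_used=1 → run D
t=8: queue=[D,G,H] q_used=2 → run D
t=9: queue=[G,H] q_used=0 → run G
t=10: queue=[G,H] q_used=1 → run G
t=11: queue=[G,H] q_used=2 → run G
t=12: queue=[H,G] q_used=0 → run H
t=13: queue=[G] q_used=0 → run G
t=14: queue=[G] q_used=1 → run G
t=15: queue=[G] q_used=2 → run G
t=16: (idle)
t=17: (idle)

completion order = A, D, H, G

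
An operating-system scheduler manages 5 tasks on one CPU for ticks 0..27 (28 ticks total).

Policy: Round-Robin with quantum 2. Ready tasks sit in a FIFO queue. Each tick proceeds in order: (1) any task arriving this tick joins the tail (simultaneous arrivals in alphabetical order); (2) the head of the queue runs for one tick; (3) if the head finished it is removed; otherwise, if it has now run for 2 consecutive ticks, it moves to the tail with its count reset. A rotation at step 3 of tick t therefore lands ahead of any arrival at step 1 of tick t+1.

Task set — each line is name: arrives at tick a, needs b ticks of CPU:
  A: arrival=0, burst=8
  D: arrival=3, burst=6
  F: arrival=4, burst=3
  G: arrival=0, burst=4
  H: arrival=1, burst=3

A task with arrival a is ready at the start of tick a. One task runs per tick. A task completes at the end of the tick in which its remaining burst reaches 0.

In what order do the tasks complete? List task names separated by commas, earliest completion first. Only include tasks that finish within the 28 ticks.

t=0: queue=[A,G] q_used=0 → run A
t=1: queue=[A,G,H] q_used=1 → run A
t=2: queue=[G,H,A] q_used=0 → run G
t=3: queue=[G,H,A,D] q_used=1 → run G
t=4: queue=[H,A,D,G,F] q_used=0 → run H
t=5: queue=[H,A,D,G,F] q_used=1 → run H
t=6: queue=[A,D,G,F,H] q_used=0 → run A
t=7: queue=[A,D,G,F,H] q_used=1 → run A
t=8: queue=[D,G,F,H,A] q_used=0 → run D
t=9: queue=[D,G,F,H,A] q_used=1 → run D
t=10: queue=[G,F,H,A,D] q_used=0 → run G
t=11: queue=[G,F,H,A,D] q_used=1 → run G
t=12: queue=[F,H,A,D] q_used=0 → run F
t=13: queue=[F,H,A,D] q_used=1 → run F
t=14: queue=[H,A,D,F] q_used=0 → run H
t=15: queue=[A,D,F] q_used=0 → run A
t=16: queue=[A,D,F] q_used=1 → run A
t=17: queue=[D,F,A] q_used=0 → run D
t=18: queue=[D,F,A] q_used=1 → run D
t=19: queue=[F,A,D] q_used=0 → run F
t=20: queue=[A,D] q_used=0 → run A
t=21: queue=[A,D] q_used=1 → run A
t=22: queue=[D] q_used=0 → run D
t=23: queue=[D] q_used=1 → run D
t=24: (idle)
t=25: (idle)
t=26: (idle)
t=27: (idle)

completion order = G, H, F, A, D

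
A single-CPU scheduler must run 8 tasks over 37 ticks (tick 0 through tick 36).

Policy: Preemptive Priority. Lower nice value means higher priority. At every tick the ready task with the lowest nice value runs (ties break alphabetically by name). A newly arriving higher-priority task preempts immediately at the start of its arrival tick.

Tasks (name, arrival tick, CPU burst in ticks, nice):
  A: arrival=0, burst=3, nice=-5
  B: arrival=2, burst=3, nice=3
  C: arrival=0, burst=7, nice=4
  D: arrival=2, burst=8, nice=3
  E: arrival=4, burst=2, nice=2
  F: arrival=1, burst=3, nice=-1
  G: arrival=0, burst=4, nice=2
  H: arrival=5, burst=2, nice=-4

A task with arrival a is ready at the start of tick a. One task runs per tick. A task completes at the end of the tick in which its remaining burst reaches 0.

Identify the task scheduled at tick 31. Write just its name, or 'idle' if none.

t=0: ready={A,C,G} → run A
t=1: ready={A,C,F,G} → run A
t=2: ready={A,B,C,D,F,G} → run A
t=3: ready={B,C,D,F,G} → run F
t=4: ready={B,C,D,E,F,G} → run F
t=5: ready={B,C,D,E,F,G,H} → run H
t=6: ready={B,C,D,E,F,G,H} → run H
t=7: ready={B,C,D,E,F,G} → run F
t=8: ready={B,C,D,E,G} → run E
t=9: ready={B,C,D,E,G} → run E
t=10: ready={B,C,D,G} → run G
t=11: ready={B,C,D,G} → run G
t=12: ready={B,C,D,G} → run G
t=13: ready={B,C,D,G} → run G
t=14: ready={B,C,D} → run B
t=15: ready={B,C,D} → run B
t=16: ready={B,C,D} → run B
t=17: ready={C,D} → run D
t=18: ready={C,D} → run D
t=19: ready={C,D} → run D
t=20: ready={C,D} → run D
t=21: ready={C,D} → run D
t=22: ready={C,D} → run D
t=23: ready={C,D} → run D
t=24: ready={C,D} → run D
t=25: ready={C} → run C
t=26: ready={C} → run C
t=27: ready={C} → run C
t=28: ready={C} → run C
t=29: ready={C} → run C
t=30: ready={C} → run C
t=31: ready={C} → run C
t=32: (idle)
t=33: (idle)
t=34: (idle)
t=35: (idle)
t=36: (idle)

running at tick 31 = C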